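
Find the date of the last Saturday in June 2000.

June 2000 begins on a Thursday, so the first Saturday is June 3 (2 days later).
June 2000 has 30 days. Adding weeks: 3, 10, 17, 24 — the last one ≤ 30 is the 24th.

June 24, 2000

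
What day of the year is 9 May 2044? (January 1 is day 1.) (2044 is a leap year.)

Days in months before May: 31 + 29 + 31 + 30 = 121.
Plus 9 days into May → day 130.

130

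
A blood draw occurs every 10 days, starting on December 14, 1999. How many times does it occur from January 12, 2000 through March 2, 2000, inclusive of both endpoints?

Occurrences land 10·i days after December 14, 1999 for i = 0, 1, 2, …
January 12, 2000 is 29 days after the start; 29 ÷ 10 = 2 remainder 9; since the remainder is 9, round up to i = 3. First occurrence in the window: #4 on January 13, 2000 (3×10 = 30 days in).
March 2, 2000 is 79 days after the start; 79 ÷ 10 = 7 remainder 9. Last occurrence in the window: #8 on February 22, 2000.
Occurrences #4 through #8: 5 in total.

5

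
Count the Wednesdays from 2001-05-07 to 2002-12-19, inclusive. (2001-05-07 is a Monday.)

2001-05-07 is a Monday; the first Wednesday on or after it is 2001-05-09 (2 days later).
From 2001-05-09 to 2002-12-19: 236 + 353 = 589 days (rest of 2001, to 2002-12-19 in 2002).
589 ÷ 7 = 84 full weeks with remainder 1, so 84 more Wednesdays after the first → 85.

85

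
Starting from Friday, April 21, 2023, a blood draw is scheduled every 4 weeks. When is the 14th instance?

April 19, 2024

The 14th occurrence is 13 intervals after the first: 13 × 28 = 364 days after April 21, 2023.
April has 30 days — 9 days to the end of April leaves 355.
May has 31 days (324 left).
June has 30 days (294 left).
July has 31 days (263 left).
August has 31 days (232 left).
September has 30 days (202 left).
October has 31 days (171 left).
November has 30 days (141 left).
December has 31 days (110 left).
January has 31 days (79 left).
February has 29 days (50 left).
March has 31 days (19 left).
19 days into April → April 19, 2024.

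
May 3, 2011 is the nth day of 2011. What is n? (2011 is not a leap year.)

Days in months before May: 31 + 28 + 31 + 30 = 120.
Plus 3 days into May → day 123.

123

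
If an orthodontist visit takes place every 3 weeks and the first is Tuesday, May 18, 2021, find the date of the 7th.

Sep 21, 2021

The 7th occurrence is 6 intervals after the first: 6 × 21 = 126 days after May 18, 2021.
May has 31 days — 13 days to the end of May leaves 113.
Jun has 30 days (83 left).
Jul has 31 days (52 left).
Aug has 31 days (21 left).
21 days into Sep → Sep 21, 2021.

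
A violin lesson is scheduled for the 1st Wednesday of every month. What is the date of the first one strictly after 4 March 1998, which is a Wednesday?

1 April 1998

March 1998 starts on a Sunday, so its 1st Wednesday is 4 March 1998 (3 days in).
That is not after 4 March 1998, so look at April 1998.
April 1998 starts on a Wednesday, so its 1st Wednesday is 1 April 1998.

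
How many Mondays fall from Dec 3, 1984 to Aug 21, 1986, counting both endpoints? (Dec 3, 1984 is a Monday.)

Dec 3, 1984 is a Monday; the first Monday on or after it is Dec 3, 1984.
From Dec 3, 1984 to Aug 21, 1986: 28 + 365 + 233 = 626 days (rest of 1984, 1985, to Aug 21, 1986 in 1986).
626 ÷ 7 = 89 full weeks with remainder 3, so 89 more Mondays after the first → 90.

90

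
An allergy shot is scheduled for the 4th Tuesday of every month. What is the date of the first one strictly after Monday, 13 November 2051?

28 November 2051

November 2051 starts on a Wednesday; its first Tuesday is the 7th, so the 4th Tuesday is the 28th — 28 November 2051.
28 November 2051 is after 13 November 2051, so that is the next one.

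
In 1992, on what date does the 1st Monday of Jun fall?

Jun 1992 begins on a Monday, so the first Monday is Jun 1.

Jun 1, 1992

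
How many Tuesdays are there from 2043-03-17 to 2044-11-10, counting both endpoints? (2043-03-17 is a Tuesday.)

87

2043-03-17 is a Tuesday; the first Tuesday on or after it is 2043-03-17.
From 2043-03-17 to 2044-11-10: 289 + 315 = 604 days (rest of 2043, to 2044-11-10 in 2044).
604 ÷ 7 = 86 full weeks with remainder 2, so 86 more Tuesdays after the first → 87.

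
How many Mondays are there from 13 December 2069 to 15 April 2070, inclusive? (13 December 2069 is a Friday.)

13 December 2069 is a Friday; the first Monday on or after it is 16 December 2069 (3 days later).
From 16 December 2069 to 15 April 2070: 15 + 31 + 28 + 31 + 15 = 120 days (rest of December, January, February, March, April).
120 ÷ 7 = 17 full weeks with remainder 1, so 17 more Mondays after the first → 18.

18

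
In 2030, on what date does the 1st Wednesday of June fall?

2030-06-05

June 2030 begins on a Saturday, so the first Wednesday is June 5 (4 days later).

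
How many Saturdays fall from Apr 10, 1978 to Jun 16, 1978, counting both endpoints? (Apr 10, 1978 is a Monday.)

Apr 10, 1978 is a Monday; the first Saturday on or after it is Apr 15, 1978 (5 days later).
From Apr 15, 1978 to Jun 16, 1978: 15 + 31 + 16 = 62 days (rest of Apr, May, Jun).
62 ÷ 7 = 8 full weeks with remainder 6, so 8 more Saturdays after the first → 9.

9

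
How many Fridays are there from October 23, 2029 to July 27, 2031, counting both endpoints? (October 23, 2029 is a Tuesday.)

92

October 23, 2029 is a Tuesday; the first Friday on or after it is October 26, 2029 (3 days later).
From October 26, 2029 to July 27, 2031: 66 + 365 + 208 = 639 days (rest of 2029, 2030, to July 27, 2031 in 2031).
639 ÷ 7 = 91 full weeks with remainder 2, so 91 more Fridays after the first → 92.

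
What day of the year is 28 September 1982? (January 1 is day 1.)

271

Days in months before September: 31 + 28 + 31 + 30 + 31 + 30 + 31 + 31 = 243.
Plus 28 days into September → day 271.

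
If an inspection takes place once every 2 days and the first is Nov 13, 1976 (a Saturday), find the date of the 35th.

Jan 20, 1977

The 35th occurrence is 34 intervals after the first: 34 × 2 = 68 days after Nov 13, 1976.
Nov has 30 days — 17 days to the end of Nov leaves 51.
Dec has 31 days (20 left).
20 days into Jan → Jan 20, 1977.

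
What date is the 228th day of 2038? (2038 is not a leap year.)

January has 31 days (228 − 31 = 197 remain).
February has 28 days (197 − 28 = 169 remain).
March has 31 days (169 − 31 = 138 remain).
April has 30 days (138 − 30 = 108 remain).
May has 31 days (108 − 31 = 77 remain).
June has 30 days (77 − 30 = 47 remain).
July has 31 days (47 − 31 = 16 remain).
16 into August → August 16.

August 16, 2038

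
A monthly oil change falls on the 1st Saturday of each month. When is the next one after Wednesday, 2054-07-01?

July 2054 starts on a Wednesday, so its 1st Saturday is 2054-07-04 (3 days in).
2054-07-04 is after 2054-07-01, so that is the next one.

2054-07-04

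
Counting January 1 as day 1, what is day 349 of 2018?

January has 31 days (349 − 31 = 318 remain).
February has 28 days (318 − 28 = 290 remain).
March has 31 days (290 − 31 = 259 remain).
April has 30 days (259 − 30 = 229 remain).
May has 31 days (229 − 31 = 198 remain).
June has 30 days (198 − 30 = 168 remain).
July has 31 days (168 − 31 = 137 remain).
August has 31 days (137 − 31 = 106 remain).
September has 30 days (106 − 30 = 76 remain).
October has 31 days (76 − 31 = 45 remain).
November has 30 days (45 − 30 = 15 remain).
15 into December → December 15.

2018-12-15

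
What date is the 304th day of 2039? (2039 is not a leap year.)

January has 31 days (304 − 31 = 273 remain).
February has 28 days (273 − 28 = 245 remain).
March has 31 days (245 − 31 = 214 remain).
April has 30 days (214 − 30 = 184 remain).
May has 31 days (184 − 31 = 153 remain).
June has 30 days (153 − 30 = 123 remain).
July has 31 days (123 − 31 = 92 remain).
August has 31 days (92 − 31 = 61 remain).
September has 30 days (61 − 30 = 31 remain).
31 into October → October 31.

31 October 2039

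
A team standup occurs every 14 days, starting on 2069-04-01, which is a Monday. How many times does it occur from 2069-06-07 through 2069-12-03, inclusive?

Occurrences land 14·i days after 2069-04-01 for i = 0, 1, 2, …
2069-06-07 is 67 days after the start; 67 ÷ 14 = 4 remainder 11; since the remainder is 11, round up to i = 5. First occurrence in the window: #6 on 2069-06-10 (5×14 = 70 days in).
2069-12-03 is 246 days after the start; 246 ÷ 14 = 17 remainder 8. Last occurrence in the window: #18 on 2069-11-25.
Occurrences #6 through #18: 13 in total.

13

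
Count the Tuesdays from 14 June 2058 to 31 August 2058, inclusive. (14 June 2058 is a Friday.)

14 June 2058 is a Friday; the first Tuesday on or after it is 18 June 2058 (4 days later).
From 18 June 2058 to 31 August 2058: 12 + 31 + 31 = 74 days (rest of June, July, August).
74 ÷ 7 = 10 full weeks with remainder 4, so 10 more Tuesdays after the first → 11.

11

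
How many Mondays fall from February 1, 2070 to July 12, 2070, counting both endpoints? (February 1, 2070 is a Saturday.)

23

February 1, 2070 is a Saturday; the first Monday on or after it is February 3, 2070 (2 days later).
From February 3, 2070 to July 12, 2070: 25 + 31 + 30 + 31 + 30 + 12 = 159 days (rest of February, March, April, May, June, July).
159 ÷ 7 = 22 full weeks with remainder 5, so 22 more Mondays after the first → 23.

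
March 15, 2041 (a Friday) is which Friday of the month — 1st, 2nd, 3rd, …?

3rd

Day 15 falls in week ⌈15/7⌉ of the month.
Days 1–7 hold the 1st Friday, 8–14 the 2nd, 15–21 the 3rd, 22–28 the 4th, 29–31 the 5th.
15 is in the range for the 3rd.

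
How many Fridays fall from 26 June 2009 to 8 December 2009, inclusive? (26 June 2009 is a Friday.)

26 June 2009 is a Friday; the first Friday on or after it is 26 June 2009.
From 26 June 2009 to 8 December 2009: 4 + 31 + 31 + 30 + 31 + 30 + 8 = 165 days (rest of June, July, August, September, October, November, December).
165 ÷ 7 = 23 full weeks with remainder 4, so 23 more Fridays after the first → 24.

24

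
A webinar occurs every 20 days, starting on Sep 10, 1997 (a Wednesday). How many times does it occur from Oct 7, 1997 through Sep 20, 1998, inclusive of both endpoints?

Occurrences land 20·i days after Sep 10, 1997 for i = 0, 1, 2, …
Oct 7, 1997 is 27 days after the start; 27 ÷ 20 = 1 remainder 7; since the remainder is 7, round up to i = 2. First occurrence in the window: #3 on Oct 20, 1997 (2×20 = 40 days in).
Sep 20, 1998 is 375 days after the start; 375 ÷ 20 = 18 remainder 15. Last occurrence in the window: #19 on Sep 5, 1998.
Occurrences #3 through #19: 17 in total.

17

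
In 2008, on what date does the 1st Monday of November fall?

2008-11-03

The first Monday of November 2008 is November 3.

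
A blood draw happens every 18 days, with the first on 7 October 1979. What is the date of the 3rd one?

The 3rd occurrence is 2 intervals after the first: 2 × 18 = 36 days after 7 October 1979.
October has 31 days — 24 days to the end of October leaves 12.
12 days into November → 12 November 1979.

12 November 1979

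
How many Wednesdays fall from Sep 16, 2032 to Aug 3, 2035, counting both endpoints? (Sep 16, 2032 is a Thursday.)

Sep 16, 2032 is a Thursday; the first Wednesday on or after it is Sep 22, 2032 (6 days later).
From Sep 22, 2032 to Aug 3, 2035: 100 + 365 + 365 + 215 = 1045 days (rest of 2032, 2033, 2034, to Aug 3, 2035 in 2035).
1045 ÷ 7 = 149 full weeks with remainder 2, so 149 more Wednesdays after the first → 150.

150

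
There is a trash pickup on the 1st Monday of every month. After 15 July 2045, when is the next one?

July 2045 starts on a Saturday, so its 1st Monday is 3 July 2045 (2 days in).
That is not after 15 July 2045, so look at August 2045.
August 2045 starts on a Tuesday, so its 1st Monday is 7 August 2045 (6 days in).

7 August 2045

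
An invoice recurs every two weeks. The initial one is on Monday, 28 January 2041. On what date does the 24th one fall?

16 December 2041

The 24th occurrence is 23 intervals after the first: 23 × 14 = 322 days after 28 January 2041.
January has 31 days — 3 days to the end of January leaves 319.
February has 28 days (291 left).
March has 31 days (260 left).
April has 30 days (230 left).
May has 31 days (199 left).
June has 30 days (169 left).
July has 31 days (138 left).
August has 31 days (107 left).
September has 30 days (77 left).
October has 31 days (46 left).
November has 30 days (16 left).
16 days into December → 16 December 2041.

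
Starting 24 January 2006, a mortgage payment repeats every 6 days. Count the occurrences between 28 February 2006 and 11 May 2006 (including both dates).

12

Occurrences land 6·i days after 24 January 2006 for i = 0, 1, 2, …
28 February 2006 is 35 days after the start; 35 ÷ 6 = 5 remainder 5; since the remainder is 5, round up to i = 6. First occurrence in the window: #7 on 1 March 2006 (6×6 = 36 days in).
11 May 2006 is 107 days after the start; 107 ÷ 6 = 17 remainder 5. Last occurrence in the window: #18 on 6 May 2006.
Occurrences #7 through #18: 12 in total.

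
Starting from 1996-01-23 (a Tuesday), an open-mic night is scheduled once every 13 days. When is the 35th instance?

1997-04-09

The 35th occurrence is 34 intervals after the first: 34 × 13 = 442 days after 1996-01-23.
January has 31 days — 8 days to the end of January leaves 434.
From end of January to end of 1996 is 335 days (99 left).
January has 31 days (68 left).
February has 28 days (40 left).
March has 31 days (9 left).
9 days into April → 1997-04-09.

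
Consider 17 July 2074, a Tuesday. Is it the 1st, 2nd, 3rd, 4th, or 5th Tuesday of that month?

3rd

Day 17 falls in week ⌈17/7⌉ of the month.
Days 1–7 hold the 1st Tuesday, 8–14 the 2nd, 15–21 the 3rd, 22–28 the 4th, 29–31 the 5th.
17 is in the range for the 3rd.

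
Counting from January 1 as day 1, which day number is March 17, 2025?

Days in months before March: 31 + 28 = 59.
Plus 17 days into March → day 76.

76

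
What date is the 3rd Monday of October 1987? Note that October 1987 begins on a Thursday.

1987-10-19

October 1987 begins on a Thursday, so the first Monday is October 5 (4 days later).
The 3rd Monday is 2 weeks later: 5 + 14 = 19.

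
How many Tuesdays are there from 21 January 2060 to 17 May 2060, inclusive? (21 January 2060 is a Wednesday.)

16

21 January 2060 is a Wednesday; the first Tuesday on or after it is 27 January 2060 (6 days later).
From 27 January 2060 to 17 May 2060: 4 + 29 + 31 + 30 + 17 = 111 days (rest of January, February, March, April, May).
111 ÷ 7 = 15 full weeks with remainder 6, so 15 more Tuesdays after the first → 16.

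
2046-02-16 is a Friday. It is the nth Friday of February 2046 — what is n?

Day 16 falls in week ⌈16/7⌉ of the month.
Days 1–7 hold the 1st Friday, 8–14 the 2nd, 15–21 the 3rd, 22–28 the 4th, 29–31 the 5th.
16 is in the range for the 3rd.

3rd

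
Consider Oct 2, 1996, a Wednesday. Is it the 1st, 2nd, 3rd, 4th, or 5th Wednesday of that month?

1st

Day 2 falls in week ⌈2/7⌉ of the month.
Days 1–7 hold the 1st Wednesday, 8–14 the 2nd, 15–21 the 3rd, 22–28 the 4th, 29–31 the 5th.
2 is in the range for the 1st.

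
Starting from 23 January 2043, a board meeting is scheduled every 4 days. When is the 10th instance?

The 10th occurrence is 9 intervals after the first: 9 × 4 = 36 days after 23 January 2043.
January has 31 days — 8 days to the end of January leaves 28.
28 days into February → 28 February 2043.

28 February 2043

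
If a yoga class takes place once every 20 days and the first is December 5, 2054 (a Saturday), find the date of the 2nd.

December 25, 2054

The 2nd occurrence is 1 interval after the first: 1 × 20 = 20 days after December 5, 2054.
20 days later is December 25, 2054.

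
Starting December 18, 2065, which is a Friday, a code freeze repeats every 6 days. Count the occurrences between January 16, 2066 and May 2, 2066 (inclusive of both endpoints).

18

Occurrences land 6·i days after December 18, 2065 for i = 0, 1, 2, …
January 16, 2066 is 29 days after the start; 29 ÷ 6 = 4 remainder 5; since the remainder is 5, round up to i = 5. First occurrence in the window: #6 on January 17, 2066 (5×6 = 30 days in).
May 2, 2066 is 135 days after the start; 135 ÷ 6 = 22 remainder 3. Last occurrence in the window: #23 on April 29, 2066.
Occurrences #6 through #23: 18 in total.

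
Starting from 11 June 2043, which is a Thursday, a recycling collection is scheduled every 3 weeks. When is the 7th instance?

15 October 2043

The 7th occurrence is 6 intervals after the first: 6 × 21 = 126 days after 11 June 2043.
June has 30 days — 19 days to the end of June leaves 107.
July has 31 days (76 left).
August has 31 days (45 left).
September has 30 days (15 left).
15 days into October → 15 October 2043.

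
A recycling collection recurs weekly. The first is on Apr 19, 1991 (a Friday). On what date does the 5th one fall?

The 5th occurrence is 4 intervals after the first: 4 × 7 = 28 days after Apr 19, 1991.
Apr has 30 days — 11 days to the end of Apr leaves 17.
17 days into May → May 17, 1991.

May 17, 1991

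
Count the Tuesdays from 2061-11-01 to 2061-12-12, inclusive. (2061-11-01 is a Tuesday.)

6

2061-11-01 is a Tuesday; the first Tuesday on or after it is 2061-11-01.
From 2061-11-01 to 2061-12-12: 29 + 12 = 41 days (rest of November, December).
41 ÷ 7 = 5 full weeks with remainder 6, so 5 more Tuesdays after the first → 6.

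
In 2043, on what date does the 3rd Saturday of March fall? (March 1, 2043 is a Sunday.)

21 March 2043

March 2043 begins on a Sunday, so the first Saturday is March 7 (6 days later).
The 3rd Saturday is 2 weeks later: 7 + 14 = 21.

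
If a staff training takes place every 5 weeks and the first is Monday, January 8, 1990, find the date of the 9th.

The 9th occurrence is 8 intervals after the first: 8 × 35 = 280 days after January 8, 1990.
January has 31 days — 23 days to the end of January leaves 257.
February has 28 days (229 left).
March has 31 days (198 left).
April has 30 days (168 left).
May has 31 days (137 left).
June has 30 days (107 left).
July has 31 days (76 left).
August has 31 days (45 left).
September has 30 days (15 left).
15 days into October → October 15, 1990.

October 15, 1990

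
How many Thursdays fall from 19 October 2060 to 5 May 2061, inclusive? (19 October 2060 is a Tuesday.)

29

19 October 2060 is a Tuesday; the first Thursday on or after it is 21 October 2060 (2 days later).
From 21 October 2060 to 5 May 2061: 10 + 30 + 31 + 31 + 28 + 31 + 30 + 5 = 196 days (rest of October, November, December, January, February, March, April, May).
196 ÷ 7 = 28 full weeks with remainder 0, so 28 more Thursdays after the first → 29.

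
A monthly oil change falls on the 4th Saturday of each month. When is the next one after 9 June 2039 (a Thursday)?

June 2039 starts on a Wednesday; its first Saturday is the 4th, so the 4th Saturday is the 25th — 25 June 2039.
25 June 2039 is after 9 June 2039, so that is the next one.

25 June 2039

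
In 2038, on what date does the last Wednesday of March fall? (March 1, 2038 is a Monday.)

March 2038 begins on a Monday, so the first Wednesday is March 3 (2 days later).
March 2038 has 31 days. Adding weeks: 3, 10, 17, 24, 31 — the last one ≤ 31 is the 31st.

March 31, 2038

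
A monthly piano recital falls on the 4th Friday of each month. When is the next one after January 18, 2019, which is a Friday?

January 2019 starts on a Tuesday; its first Friday is the 4th, so the 4th Friday is the 25th — January 25, 2019.
January 25, 2019 is after January 18, 2019, so that is the next one.

January 25, 2019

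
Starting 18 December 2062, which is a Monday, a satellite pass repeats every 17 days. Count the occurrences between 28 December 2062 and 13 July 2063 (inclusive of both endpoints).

12

Occurrences land 17·i days after 18 December 2062 for i = 0, 1, 2, …
28 December 2062 is 10 days after the start; 10 ÷ 17 = 0 remainder 10; since the remainder is 10, round up to i = 1. First occurrence in the window: #2 on 4 January 2063 (1×17 = 17 days in).
13 July 2063 is 207 days after the start; 207 ÷ 17 = 12 remainder 3. Last occurrence in the window: #13 on 10 July 2063.
Occurrences #2 through #13: 12 in total.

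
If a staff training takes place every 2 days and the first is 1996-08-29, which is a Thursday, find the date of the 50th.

1996-12-05

The 50th occurrence is 49 intervals after the first: 49 × 2 = 98 days after 1996-08-29.
August has 31 days — 2 days to the end of August leaves 96.
September has 30 days (66 left).
October has 31 days (35 left).
November has 30 days (5 left).
5 days into December → 1996-12-05.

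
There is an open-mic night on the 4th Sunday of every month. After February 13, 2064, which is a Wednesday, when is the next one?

February 2064 starts on a Friday; its first Sunday is the 3rd, so the 4th Sunday is the 24th — February 24, 2064.
February 24, 2064 is after February 13, 2064, so that is the next one.

February 24, 2064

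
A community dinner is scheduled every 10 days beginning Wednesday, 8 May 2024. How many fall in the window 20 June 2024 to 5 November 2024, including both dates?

Occurrences land 10·i days after 8 May 2024 for i = 0, 1, 2, …
20 June 2024 is 43 days after the start; 43 ÷ 10 = 4 remainder 3; since the remainder is 3, round up to i = 5. First occurrence in the window: #6 on 27 June 2024 (5×10 = 50 days in).
5 November 2024 is 181 days after the start; 181 ÷ 10 = 18 remainder 1. Last occurrence in the window: #19 on 4 November 2024.
Occurrences #6 through #19: 14 in total.

14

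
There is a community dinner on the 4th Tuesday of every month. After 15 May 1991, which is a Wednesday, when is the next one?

May 1991 starts on a Wednesday; its first Tuesday is the 7th, so the 4th Tuesday is the 28th — 28 May 1991.
28 May 1991 is after 15 May 1991, so that is the next one.

28 May 1991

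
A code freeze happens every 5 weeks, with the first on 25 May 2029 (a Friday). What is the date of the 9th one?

1 March 2030

The 9th occurrence is 8 intervals after the first: 8 × 35 = 280 days after 25 May 2029.
May has 31 days — 6 days to the end of May leaves 274.
June has 30 days (244 left).
July has 31 days (213 left).
August has 31 days (182 left).
September has 30 days (152 left).
October has 31 days (121 left).
November has 30 days (91 left).
December has 31 days (60 left).
January has 31 days (29 left).
February has 28 days (1 left).
1 day into March → 1 March 2030.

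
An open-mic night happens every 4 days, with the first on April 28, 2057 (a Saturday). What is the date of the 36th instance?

September 15, 2057

The 36th occurrence is 35 intervals after the first: 35 × 4 = 140 days after April 28, 2057.
April has 30 days — 2 days to the end of April leaves 138.
May has 31 days (107 left).
June has 30 days (77 left).
July has 31 days (46 left).
August has 31 days (15 left).
15 days into September → September 15, 2057.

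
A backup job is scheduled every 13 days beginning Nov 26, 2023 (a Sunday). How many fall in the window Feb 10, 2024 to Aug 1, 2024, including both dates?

Occurrences land 13·i days after Nov 26, 2023 for i = 0, 1, 2, …
Feb 10, 2024 is 76 days after the start; 76 ÷ 13 = 5 remainder 11; since the remainder is 11, round up to i = 6. First occurrence in the window: #7 on Feb 12, 2024 (6×13 = 78 days in).
Aug 1, 2024 is 249 days after the start; 249 ÷ 13 = 19 remainder 2. Last occurrence in the window: #20 on Jul 30, 2024.
Occurrences #7 through #20: 14 in total.

14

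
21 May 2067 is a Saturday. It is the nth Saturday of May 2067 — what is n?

Day 21 falls in week ⌈21/7⌉ of the month.
Days 1–7 hold the 1st Saturday, 8–14 the 2nd, 15–21 the 3rd, 22–28 the 4th, 29–31 the 5th.
21 is in the range for the 3rd.

3rd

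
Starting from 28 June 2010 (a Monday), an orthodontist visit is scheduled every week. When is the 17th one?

18 October 2010

The 17th occurrence is 16 intervals after the first: 16 × 7 = 112 days after 28 June 2010.
June has 30 days — 2 days to the end of June leaves 110.
July has 31 days (79 left).
August has 31 days (48 left).
September has 30 days (18 left).
18 days into October → 18 October 2010.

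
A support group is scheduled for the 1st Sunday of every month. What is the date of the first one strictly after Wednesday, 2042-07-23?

2042-08-03

July 2042 starts on a Tuesday, so its 1st Sunday is 2042-07-06 (5 days in).
That is not after 2042-07-23, so look at August 2042.
August 2042 starts on a Friday, so its 1st Sunday is 2042-08-03 (2 days in).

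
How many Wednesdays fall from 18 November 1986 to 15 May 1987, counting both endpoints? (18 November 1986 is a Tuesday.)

26

18 November 1986 is a Tuesday; the first Wednesday on or after it is 19 November 1986 (1 day later).
From 19 November 1986 to 15 May 1987: 11 + 31 + 31 + 28 + 31 + 30 + 15 = 177 days (rest of November, December, January, February, March, April, May).
177 ÷ 7 = 25 full weeks with remainder 2, so 25 more Wednesdays after the first → 26.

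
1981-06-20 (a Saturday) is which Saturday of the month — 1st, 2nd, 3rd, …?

Day 20 falls in week ⌈20/7⌉ of the month.
Days 1–7 hold the 1st Saturday, 8–14 the 2nd, 15–21 the 3rd, 22–28 the 4th, 29–31 the 5th.
20 is in the range for the 3rd.

3rd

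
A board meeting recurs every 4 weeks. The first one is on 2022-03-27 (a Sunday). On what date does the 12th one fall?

The 12th occurrence is 11 intervals after the first: 11 × 28 = 308 days after 2022-03-27.
March has 31 days — 4 days to the end of March leaves 304.
April has 30 days (274 left).
May has 31 days (243 left).
June has 30 days (213 left).
July has 31 days (182 left).
August has 31 days (151 left).
September has 30 days (121 left).
October has 31 days (90 left).
November has 30 days (60 left).
December has 31 days (29 left).
29 days into January → 2023-01-29.

2023-01-29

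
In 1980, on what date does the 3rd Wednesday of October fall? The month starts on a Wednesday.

October 1980 begins on a Wednesday, so the first Wednesday is October 1.
The 3rd Wednesday is 2 weeks later: 1 + 14 = 15.

15 October 1980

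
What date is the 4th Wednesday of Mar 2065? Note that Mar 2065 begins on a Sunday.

Mar 25, 2065

Mar 2065 begins on a Sunday, so the first Wednesday is Mar 4 (3 days later).
The 4th Wednesday is 3 weeks later: 4 + 21 = 25.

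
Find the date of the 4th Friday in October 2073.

The first Friday of October 2073 is October 6.
The 4th Friday is 3 weeks later: 6 + 21 = 27.

October 27, 2073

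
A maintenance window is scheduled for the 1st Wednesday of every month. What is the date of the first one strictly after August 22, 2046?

September 5, 2046

August 2046 starts on a Wednesday, so its 1st Wednesday is August 1, 2046.
That is not after August 22, 2046, so look at September 2046.
September 2046 starts on a Saturday, so its 1st Wednesday is September 5, 2046 (4 days in).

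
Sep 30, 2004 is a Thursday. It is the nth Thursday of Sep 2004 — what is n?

Day 30 falls in week ⌈30/7⌉ of the month.
Days 1–7 hold the 1st Thursday, 8–14 the 2nd, 15–21 the 3rd, 22–28 the 4th, 29–31 the 5th.
30 is in the range for the 5th.

5th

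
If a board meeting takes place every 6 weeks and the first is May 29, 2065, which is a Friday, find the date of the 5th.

The 5th occurrence is 4 intervals after the first: 4 × 42 = 168 days after May 29, 2065.
May has 31 days — 2 days to the end of May leaves 166.
Jun has 30 days (136 left).
Jul has 31 days (105 left).
Aug has 31 days (74 left).
Sep has 30 days (44 left).
Oct has 31 days (13 left).
13 days into Nov → Nov 13, 2065.

Nov 13, 2065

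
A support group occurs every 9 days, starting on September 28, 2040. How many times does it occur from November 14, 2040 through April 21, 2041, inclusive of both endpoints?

17

Occurrences land 9·i days after September 28, 2040 for i = 0, 1, 2, …
November 14, 2040 is 47 days after the start; 47 ÷ 9 = 5 remainder 2; since the remainder is 2, round up to i = 6. First occurrence in the window: #7 on November 21, 2040 (6×9 = 54 days in).
April 21, 2041 is 205 days after the start; 205 ÷ 9 = 22 remainder 7. Last occurrence in the window: #23 on April 14, 2041.
Occurrences #7 through #23: 17 in total.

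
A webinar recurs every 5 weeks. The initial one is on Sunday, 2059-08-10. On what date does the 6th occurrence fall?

The 6th occurrence is 5 intervals after the first: 5 × 35 = 175 days after 2059-08-10.
August has 31 days — 21 days to the end of August leaves 154.
September has 30 days (124 left).
October has 31 days (93 left).
November has 30 days (63 left).
December has 31 days (32 left).
January has 31 days (1 left).
1 day into February → 2060-02-01.

2060-02-01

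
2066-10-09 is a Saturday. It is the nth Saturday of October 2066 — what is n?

Day 9 falls in week ⌈9/7⌉ of the month.
Days 1–7 hold the 1st Saturday, 8–14 the 2nd, 15–21 the 3rd, 22–28 the 4th, 29–31 the 5th.
9 is in the range for the 2nd.

2nd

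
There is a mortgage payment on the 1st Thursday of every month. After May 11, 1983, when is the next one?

May 1983 starts on a Sunday, so its 1st Thursday is May 5, 1983 (4 days in).
That is not after May 11, 1983, so look at June 1983.
June 1983 starts on a Wednesday, so its 1st Thursday is June 2, 1983 (1 day in).

June 2, 1983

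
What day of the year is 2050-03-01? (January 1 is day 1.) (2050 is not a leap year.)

Days in months before March: 31 + 28 = 59.
Plus 1 day into March → day 60.

60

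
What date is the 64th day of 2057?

March 5, 2057

January has 31 days (64 − 31 = 33 remain).
February has 28 days (33 − 28 = 5 remain).
5 into March → March 5.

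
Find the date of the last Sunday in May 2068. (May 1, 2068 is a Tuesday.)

May 2068 begins on a Tuesday, so the first Sunday is May 6 (5 days later).
May 2068 has 31 days. Adding weeks: 6, 13, 20, 27 — the last one ≤ 31 is the 27th.

27 May 2068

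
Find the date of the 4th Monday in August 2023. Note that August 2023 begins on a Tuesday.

August 2023 begins on a Tuesday, so the first Monday is August 7 (6 days later).
The 4th Monday is 3 weeks later: 7 + 21 = 28.

28 August 2023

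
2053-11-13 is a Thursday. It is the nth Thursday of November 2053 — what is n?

Day 13 falls in week ⌈13/7⌉ of the month.
Days 1–7 hold the 1st Thursday, 8–14 the 2nd, 15–21 the 3rd, 22–28 the 4th, 29–31 the 5th.
13 is in the range for the 2nd.

2nd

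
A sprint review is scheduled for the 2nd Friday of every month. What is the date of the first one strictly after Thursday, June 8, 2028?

June 2028 starts on a Thursday; its first Friday is the 2nd, so the 2nd Friday is the 9th — June 9, 2028.
June 9, 2028 is after June 8, 2028, so that is the next one.

June 9, 2028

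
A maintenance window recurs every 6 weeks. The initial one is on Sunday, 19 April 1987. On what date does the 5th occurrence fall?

4 October 1987

The 5th occurrence is 4 intervals after the first: 4 × 42 = 168 days after 19 April 1987.
April has 30 days — 11 days to the end of April leaves 157.
May has 31 days (126 left).
June has 30 days (96 left).
July has 31 days (65 left).
August has 31 days (34 left).
September has 30 days (4 left).
4 days into October → 4 October 1987.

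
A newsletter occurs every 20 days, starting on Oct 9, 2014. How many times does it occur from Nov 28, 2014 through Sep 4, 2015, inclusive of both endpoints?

Occurrences land 20·i days after Oct 9, 2014 for i = 0, 1, 2, …
Nov 28, 2014 is 50 days after the start; 50 ÷ 20 = 2 remainder 10; since the remainder is 10, round up to i = 3. First occurrence in the window: #4 on Dec 8, 2014 (3×20 = 60 days in).
Sep 4, 2015 is 330 days after the start; 330 ÷ 20 = 16 remainder 10. Last occurrence in the window: #17 on Aug 25, 2015.
Occurrences #4 through #17: 14 in total.

14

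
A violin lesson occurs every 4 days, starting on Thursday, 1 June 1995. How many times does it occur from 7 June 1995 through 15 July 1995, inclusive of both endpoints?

10

Occurrences land 4·i days after 1 June 1995 for i = 0, 1, 2, …
7 June 1995 is 6 days after the start; 6 ÷ 4 = 1 remainder 2; since the remainder is 2, round up to i = 2. First occurrence in the window: #3 on 9 June 1995 (2×4 = 8 days in).
15 July 1995 is 44 days after the start; 44 ÷ 4 = 11 remainder 0. Last occurrence in the window: #12 on 15 July 1995.
Occurrences #3 through #12: 10 in total.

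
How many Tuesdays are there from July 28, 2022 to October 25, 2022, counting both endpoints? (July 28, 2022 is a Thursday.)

13

July 28, 2022 is a Thursday; the first Tuesday on or after it is August 2, 2022 (5 days later).
From August 2, 2022 to October 25, 2022: 29 + 30 + 25 = 84 days (rest of August, September, October).
84 ÷ 7 = 12 full weeks with remainder 0, so 12 more Tuesdays after the first → 13.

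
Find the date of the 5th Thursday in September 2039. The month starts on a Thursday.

September 2039 begins on a Thursday, so the first Thursday is September 1.
The 5th Thursday is 4 weeks later: 1 + 28 = 29.

29 September 2039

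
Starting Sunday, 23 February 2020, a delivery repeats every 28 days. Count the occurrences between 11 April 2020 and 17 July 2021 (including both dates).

Occurrences land 28·i days after 23 February 2020 for i = 0, 1, 2, …
11 April 2020 is 48 days after the start; 48 ÷ 28 = 1 remainder 20; since the remainder is 20, round up to i = 2. First occurrence in the window: #3 on 19 April 2020 (2×28 = 56 days in).
17 July 2021 is 510 days after the start; 510 ÷ 28 = 18 remainder 6. Last occurrence in the window: #19 on 11 July 2021.
Occurrences #3 through #19: 17 in total.

17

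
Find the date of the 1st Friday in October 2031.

2031-10-03

The first Friday of October 2031 is October 3.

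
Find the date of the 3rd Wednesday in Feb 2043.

Feb 18, 2043

Feb 2043 begins on a Sunday, so the first Wednesday is Feb 4 (3 days later).
The 3rd Wednesday is 2 weeks later: 4 + 14 = 18.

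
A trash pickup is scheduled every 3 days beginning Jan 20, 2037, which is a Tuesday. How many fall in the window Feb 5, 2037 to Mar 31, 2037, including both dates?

18

Occurrences land 3·i days after Jan 20, 2037 for i = 0, 1, 2, …
Feb 5, 2037 is 16 days after the start; 16 ÷ 3 = 5 remainder 1; since the remainder is 1, round up to i = 6. First occurrence in the window: #7 on Feb 7, 2037 (6×3 = 18 days in).
Mar 31, 2037 is 70 days after the start; 70 ÷ 3 = 23 remainder 1. Last occurrence in the window: #24 on Mar 30, 2037.
Occurrences #7 through #24: 18 in total.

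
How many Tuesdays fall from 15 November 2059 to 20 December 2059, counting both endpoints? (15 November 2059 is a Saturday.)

5

15 November 2059 is a Saturday; the first Tuesday on or after it is 18 November 2059 (3 days later).
From 18 November 2059 to 20 December 2059: 12 + 20 = 32 days (rest of November, December).
32 ÷ 7 = 4 full weeks with remainder 4, so 4 more Tuesdays after the first → 5.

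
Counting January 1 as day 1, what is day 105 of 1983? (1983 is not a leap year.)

1983-04-15

January has 31 days (105 − 31 = 74 remain).
February has 28 days (74 − 28 = 46 remain).
March has 31 days (46 − 31 = 15 remain).
15 into April → April 15.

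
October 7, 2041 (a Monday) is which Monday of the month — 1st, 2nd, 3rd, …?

Day 7 falls in week ⌈7/7⌉ of the month.
Days 1–7 hold the 1st Monday, 8–14 the 2nd, 15–21 the 3rd, 22–28 the 4th, 29–31 the 5th.
7 is in the range for the 1st.

1st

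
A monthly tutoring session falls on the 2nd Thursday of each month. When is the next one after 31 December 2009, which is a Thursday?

December 2009 starts on a Tuesday; its first Thursday is the 3rd, so the 2nd Thursday is the 10th — 10 December 2009.
That is not after 31 December 2009, so look at January 2010.
January 2010 starts on a Friday; its first Thursday is the 7th, so the 2nd Thursday is the 14th — 14 January 2010.

14 January 2010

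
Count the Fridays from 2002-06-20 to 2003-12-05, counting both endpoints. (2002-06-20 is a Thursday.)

77

2002-06-20 is a Thursday; the first Friday on or after it is 2002-06-21 (1 day later).
From 2002-06-21 to 2003-12-05: 193 + 339 = 532 days (rest of 2002, to 2003-12-05 in 2003).
532 ÷ 7 = 76 full weeks with remainder 0, so 76 more Fridays after the first → 77.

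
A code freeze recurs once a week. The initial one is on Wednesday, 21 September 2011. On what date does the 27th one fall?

21 March 2012

The 27th occurrence is 26 intervals after the first: 26 × 7 = 182 days after 21 September 2011.
September has 30 days — 9 days to the end of September leaves 173.
October has 31 days (142 left).
November has 30 days (112 left).
December has 31 days (81 left).
January has 31 days (50 left).
February has 29 days (21 left).
21 days into March → 21 March 2012.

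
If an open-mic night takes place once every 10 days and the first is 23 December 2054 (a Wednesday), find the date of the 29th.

29 September 2055

The 29th occurrence is 28 intervals after the first: 28 × 10 = 280 days after 23 December 2054.
December has 31 days — 8 days to the end of December leaves 272.
January has 31 days (241 left).
February has 28 days (213 left).
March has 31 days (182 left).
April has 30 days (152 left).
May has 31 days (121 left).
June has 30 days (91 left).
July has 31 days (60 left).
August has 31 days (29 left).
29 days into September → 29 September 2055.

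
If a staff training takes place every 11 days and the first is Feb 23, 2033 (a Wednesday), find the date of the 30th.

The 30th occurrence is 29 intervals after the first: 29 × 11 = 319 days after Feb 23, 2033.
Feb has 28 days — 5 days to the end of Feb leaves 314.
Mar has 31 days (283 left).
Apr has 30 days (253 left).
May has 31 days (222 left).
Jun has 30 days (192 left).
Jul has 31 days (161 left).
Aug has 31 days (130 left).
Sep has 30 days (100 left).
Oct has 31 days (69 left).
Nov has 30 days (39 left).
Dec has 31 days (8 left).
8 days into Jan → Jan 8, 2034.

Jan 8, 2034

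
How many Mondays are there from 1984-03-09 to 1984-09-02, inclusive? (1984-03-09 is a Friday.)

25

1984-03-09 is a Friday; the first Monday on or after it is 1984-03-12 (3 days later).
From 1984-03-12 to 1984-09-02: 19 + 30 + 31 + 30 + 31 + 31 + 2 = 174 days (rest of March, April, May, June, July, August, September).
174 ÷ 7 = 24 full weeks with remainder 6, so 24 more Mondays after the first → 25.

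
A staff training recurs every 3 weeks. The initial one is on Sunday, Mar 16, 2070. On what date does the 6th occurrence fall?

The 6th occurrence is 5 intervals after the first: 5 × 21 = 105 days after Mar 16, 2070.
Mar has 31 days — 15 days to the end of Mar leaves 90.
Apr has 30 days (60 left).
May has 31 days (29 left).
29 days into Jun → Jun 29, 2070.

Jun 29, 2070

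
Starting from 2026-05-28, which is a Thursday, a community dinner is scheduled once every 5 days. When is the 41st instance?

The 41st occurrence is 40 intervals after the first: 40 × 5 = 200 days after 2026-05-28.
May has 31 days — 3 days to the end of May leaves 197.
June has 30 days (167 left).
July has 31 days (136 left).
August has 31 days (105 left).
September has 30 days (75 left).
October has 31 days (44 left).
November has 30 days (14 left).
14 days into December → 2026-12-14.

2026-12-14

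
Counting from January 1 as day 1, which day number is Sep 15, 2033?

258

Days in months before Sep: 31 + 28 + 31 + 30 + 31 + 30 + 31 + 31 = 243.
Plus 15 days into Sep → day 258.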